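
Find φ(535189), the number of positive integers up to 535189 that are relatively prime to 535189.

Factor: 535189 = 47 · 59 · 193.
φ(535189) = (47−1) · (59−1) · (193−1) = 46 · 58 · 192 = 512256.

512256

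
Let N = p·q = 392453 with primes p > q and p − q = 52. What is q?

601

Since p = q + 52, we have 392453 = q(q + 52), so q² + 52q − 392453 = 0.
Discriminant: 52² + 4·392453 = 2704 + 1569812 = 1572516; √1572516 = 1254.
q = (−52 + 1254)/2 = 601, and p = q + 52 = 653.
Check: 601 · 653 = 392453.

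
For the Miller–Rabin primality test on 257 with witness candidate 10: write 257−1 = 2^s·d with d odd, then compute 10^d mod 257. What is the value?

257 − 1 = 256 = 2^8 · 1, so d = 1.
10^1 ≡ 10 (mod 257)
1 = 1 in binary powers of 2.
So 10^1 ≡ 10 ≡ 10 (mod 257).
Squaring chain: 10 → 100 → 234 → 15 → 225 → 253 → 16 → 256; reaches −1, so base 10 does not prove 257 composite.

10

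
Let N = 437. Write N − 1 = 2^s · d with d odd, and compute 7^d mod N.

437 − 1 = 436 = 2^2 · 109, so d = 109.
7^1 ≡ 7 (mod 437)
7^2 ≡ 7^2 = 49 ≡ 49 (mod 437)
7^4 ≡ 49^2 = 2401 ≡ 216 (mod 437)
7^8 ≡ 216^2 = 46656 ≡ 334 (mod 437)
7^16 ≡ 334^2 = 111556 ≡ 121 (mod 437)
7^32 ≡ 121^2 = 14641 ≡ 220 (mod 437)
7^64 ≡ 220^2 = 48400 ≡ 330 (mod 437)
109 = 64 + 32 + 8 + 4 + 1 in binary powers of 2.
So 7^109 ≡ 330 · 220 · 334 · 216 · 7 ≡ 102 (mod 437).
Squaring chain: 102 → 353; never reaches −1, so base 7 is a Miller–Rabin witness that 437 is composite.

102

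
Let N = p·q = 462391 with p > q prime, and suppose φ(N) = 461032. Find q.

677

φ(n) = (p−1)(q−1) = n − (p+q) + 1, so p + q = 462391 − 461032 + 1 = 1360.
p and q are the roots of t² − 1360t + 462391 = 0.
Discriminant: 1360² − 4·462391 = 1849600 − 1849564 = 36; √36 = 6.
q = (1360 − 6)/2 = 677, p = (1360 + 6)/2 = 683.
Check: 677 · 683 = 462391.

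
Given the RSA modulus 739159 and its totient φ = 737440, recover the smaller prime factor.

φ(n) = (p−1)(q−1) = n − (p+q) + 1, so p + q = 739159 − 737440 + 1 = 1720.
p and q are the roots of t² − 1720t + 739159 = 0.
Discriminant: 1720² − 4·739159 = 2958400 − 2956636 = 1764; √1764 = 42.
q = (1720 − 42)/2 = 839, p = (1720 + 42)/2 = 881.
Check: 839 · 881 = 739159.

839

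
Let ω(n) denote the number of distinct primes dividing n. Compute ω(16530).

5

16530 = 2 · 8265
8265 = 3 · 2755
2755 = 5 · 551
551 = 19 · 29
16530 = 2 · 3 · 5 · 19 · 29, which has 5 distinct prime factors.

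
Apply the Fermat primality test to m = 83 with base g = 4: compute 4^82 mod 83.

1

4^1 ≡ 4 (mod 83)
4^2 ≡ 4^2 = 16 ≡ 16 (mod 83)
4^4 ≡ 16^2 = 256 ≡ 7 (mod 83)
4^8 ≡ 7^2 = 49 ≡ 49 (mod 83)
4^16 ≡ 49^2 = 2401 ≡ 77 (mod 83)
4^32 ≡ 77^2 = 5929 ≡ 36 (mod 83)
4^64 ≡ 36^2 = 1296 ≡ 51 (mod 83)
82 = 64 + 16 + 2 in binary powers of 2.
So 4^82 ≡ 51 · 77 · 16 ≡ 1 (mod 83).
Since the result is 1, base 4 gives no evidence that 83 is composite.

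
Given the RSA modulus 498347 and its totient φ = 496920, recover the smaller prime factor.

607

φ(n) = (p−1)(q−1) = n − (p+q) + 1, so p + q = 498347 − 496920 + 1 = 1428.
p and q are the roots of t² − 1428t + 498347 = 0.
Discriminant: 1428² − 4·498347 = 2039184 − 1993388 = 45796; √45796 = 214.
q = (1428 − 214)/2 = 607, p = (1428 + 214)/2 = 821.
Check: 607 · 821 = 498347.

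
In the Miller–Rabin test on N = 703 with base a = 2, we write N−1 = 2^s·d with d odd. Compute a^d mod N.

265

703 − 1 = 702 = 2^1 · 351, so d = 351.
2^1 ≡ 2 (mod 703)
2^2 ≡ 2^2 = 4 ≡ 4 (mod 703)
2^4 ≡ 4^2 = 16 ≡ 16 (mod 703)
2^8 ≡ 16^2 = 256 ≡ 256 (mod 703)
2^16 ≡ 256^2 = 65536 ≡ 157 (mod 703)
2^32 ≡ 157^2 = 24649 ≡ 44 (mod 703)
2^64 ≡ 44^2 = 1936 ≡ 530 (mod 703)
2^128 ≡ 530^2 = 280900 ≡ 403 (mod 703)
2^256 ≡ 403^2 = 162409 ≡ 16 (mod 703)
351 = 256 + 64 + 16 + 8 + 4 + 2 + 1 in binary powers of 2.
So 2^351 ≡ 16 · 530 · 157 · 256 · 16 · 4 · 2 ≡ 265 (mod 703).
Squaring chain: 265; never reaches −1, so base 2 is a Miller–Rabin witness that 703 is composite.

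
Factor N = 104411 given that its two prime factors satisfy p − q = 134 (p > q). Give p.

Since p = q + 134, we have 104411 = q(q + 134), so q² + 134q − 104411 = 0.
Discriminant: 134² + 4·104411 = 17956 + 417644 = 435600; √435600 = 660.
q = (−134 + 660)/2 = 263, and p = q + 134 = 397.
Check: 263 · 397 = 104411.

397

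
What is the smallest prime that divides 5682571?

5682571 is odd.
Digit sum 34, not divisible by 3.
Ends in 1: not divisible by 5.
7: 5682571 = 7·811795 + 6
11: 5682571 = 11·516597 + 4
13: 5682571 = 13·437120 + 11
17: 5682571 = 17·334268 + 15
19: 5682571 = 19·299082 + 13
23: 5682571 = 23·247068 + 7
29: 5682571 = 29·195950 + 21
31: 5682571 = 31·183308 + 23
37: 5682571 = 37·153583

37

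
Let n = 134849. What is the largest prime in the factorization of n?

41

134849 = 11 · 12259
12259 = 13 · 943
943 = 23 · 41
41 is prime.
So 134849 = 11 · 13 · 23 · 41; the largest prime factor is 41.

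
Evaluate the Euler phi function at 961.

Factor: 961 = 31^2.
φ(961) = 31^1·(31−1) = 930.

930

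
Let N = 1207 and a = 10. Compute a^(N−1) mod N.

10^1 ≡ 10 (mod 1207)
10^2 ≡ 10^2 = 100 ≡ 100 (mod 1207)
10^4 ≡ 100^2 = 10000 ≡ 344 (mod 1207)
10^8 ≡ 344^2 = 118336 ≡ 50 (mod 1207)
10^16 ≡ 50^2 = 2500 ≡ 86 (mod 1207)
10^32 ≡ 86^2 = 7396 ≡ 154 (mod 1207)
10^64 ≡ 154^2 = 23716 ≡ 783 (mod 1207)
10^128 ≡ 783^2 = 613089 ≡ 1140 (mod 1207)
10^256 ≡ 1140^2 = 1299600 ≡ 868 (mod 1207)
10^512 ≡ 868^2 = 753424 ≡ 256 (mod 1207)
10^1024 ≡ 256^2 = 65536 ≡ 358 (mod 1207)
1206 = 1024 + 128 + 32 + 16 + 4 + 2 in binary powers of 2.
So 10^1206 ≡ 358 · 1140 · 154 · 86 · 344 · 100 ≡ 1080 (mod 1207).
Since 1080 ≠ 1, base 10 is a Fermat witness: 1207 is composite.

1080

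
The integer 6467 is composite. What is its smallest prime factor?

6467 is odd.
Digit sum 23, not divisible by 3.
Ends in 7: not divisible by 5.
7: 6467 = 7·923 + 6
11: 6467 = 11·587 + 10
13: 6467 = 13·497 + 6
17: 6467 = 17·380 + 7
19: 6467 = 19·340 + 7
23: 6467 = 23·281 + 4
29: 6467 = 29·223

29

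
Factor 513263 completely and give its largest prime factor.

513263 = 73 · 7031
7031 = 79 · 89
89 is prime.
So 513263 = 73 · 79 · 89; the largest prime factor is 89.

89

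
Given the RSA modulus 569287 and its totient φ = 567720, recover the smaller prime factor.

571

φ(n) = (p−1)(q−1) = n − (p+q) + 1, so p + q = 569287 − 567720 + 1 = 1568.
p and q are the roots of t² − 1568t + 569287 = 0.
Discriminant: 1568² − 4·569287 = 2458624 − 2277148 = 181476; √181476 = 426.
q = (1568 − 426)/2 = 571, p = (1568 + 426)/2 = 997.
Check: 571 · 997 = 569287.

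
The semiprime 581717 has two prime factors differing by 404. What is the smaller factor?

Since p = q + 404, we have 581717 = q(q + 404), so q² + 404q − 581717 = 0.
Discriminant: 404² + 4·581717 = 163216 + 2326868 = 2490084; √2490084 = 1578.
q = (−404 + 1578)/2 = 587, and p = q + 404 = 991.
Check: 587 · 991 = 581717.

587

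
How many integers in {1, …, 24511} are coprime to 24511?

24192

Factor: 24511 = 127 · 193.
φ(24511) = (127−1) · (193−1) = 126 · 192 = 24192.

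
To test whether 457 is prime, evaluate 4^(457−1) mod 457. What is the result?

4^1 ≡ 4 (mod 457)
4^2 ≡ 4^2 = 16 ≡ 16 (mod 457)
4^4 ≡ 16^2 = 256 ≡ 256 (mod 457)
4^8 ≡ 256^2 = 65536 ≡ 185 (mod 457)
4^16 ≡ 185^2 = 34225 ≡ 407 (mod 457)
4^32 ≡ 407^2 = 165649 ≡ 215 (mod 457)
4^64 ≡ 215^2 = 46225 ≡ 68 (mod 457)
4^128 ≡ 68^2 = 4624 ≡ 54 (mod 457)
4^256 ≡ 54^2 = 2916 ≡ 174 (mod 457)
456 = 256 + 128 + 64 + 8 in binary powers of 2.
So 4^456 ≡ 174 · 54 · 68 · 185 ≡ 1 (mod 457).
Since the result is 1, base 4 gives no evidence that 457 is composite.

1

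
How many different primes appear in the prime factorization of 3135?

3135 = 3 · 1045
1045 = 5 · 209
209 = 11 · 19
3135 = 3 · 5 · 11 · 19, which has 4 distinct prime factors.

4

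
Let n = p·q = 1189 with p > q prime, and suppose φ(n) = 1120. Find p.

41

φ(n) = (p−1)(q−1) = n − (p+q) + 1, so p + q = 1189 − 1120 + 1 = 70.
p and q are the roots of t² − 70t + 1189 = 0.
Discriminant: 70² − 4·1189 = 4900 − 4756 = 144; √144 = 12.
q = (70 − 12)/2 = 29, p = (70 + 12)/2 = 41.
Check: 29 · 41 = 1189.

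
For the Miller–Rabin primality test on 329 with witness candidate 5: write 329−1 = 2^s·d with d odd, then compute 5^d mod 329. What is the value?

329 − 1 = 328 = 2^3 · 41, so d = 41.
5^1 ≡ 5 (mod 329)
5^2 ≡ 5^2 = 25 ≡ 25 (mod 329)
5^4 ≡ 25^2 = 625 ≡ 296 (mod 329)
5^8 ≡ 296^2 = 87616 ≡ 102 (mod 329)
5^16 ≡ 102^2 = 10404 ≡ 205 (mod 329)
5^32 ≡ 205^2 = 42025 ≡ 242 (mod 329)
41 = 32 + 8 + 1 in binary powers of 2.
So 5^41 ≡ 242 · 102 · 5 ≡ 45 (mod 329).
Squaring chain: 45 → 51 → 298; never reaches −1, so base 5 is a Miller–Rabin witness that 329 is composite.

45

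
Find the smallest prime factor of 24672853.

24672853 is odd.
Digit sum 37, not divisible by 3.
Ends in 3: not divisible by 5.
7: 24672853 = 7·3524693 + 2
11: 24672853 = 11·2242986 + 7
13: 24672853 = 13·1897911 + 10
17: 24672853 = 17·1451344 + 5
19: 24672853 = 19·1298571 + 4
23: 24672853 = 23·1072732 + 17
29: 24672853 = 29·850788 + 1
31: 24672853 = 31·795898 + 15
37: 24672853 = 37·666833 + 32
41: 24672853 = 41·601776 + 37
43: 24672853 = 43·573787 + 12
47: 24672853 = 47·524954 + 15
53: 24672853 = 53·465525 + 28
59: 24672853 = 59·418183 + 56
61: 24672853 = 61·404473

61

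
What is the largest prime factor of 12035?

12035 = 5 · 2407
2407 = 29 · 83
83 is prime.
So 12035 = 5 · 29 · 83; the largest prime factor is 83.

83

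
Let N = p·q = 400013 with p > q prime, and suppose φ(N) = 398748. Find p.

φ(n) = (p−1)(q−1) = n − (p+q) + 1, so p + q = 400013 − 398748 + 1 = 1266.
p and q are the roots of t² − 1266t + 400013 = 0.
Discriminant: 1266² − 4·400013 = 1602756 − 1600052 = 2704; √2704 = 52.
q = (1266 − 52)/2 = 607, p = (1266 + 52)/2 = 659.
Check: 607 · 659 = 400013.

659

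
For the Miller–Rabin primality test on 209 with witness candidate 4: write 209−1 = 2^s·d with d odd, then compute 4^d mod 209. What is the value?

9

209 − 1 = 208 = 2^4 · 13, so d = 13.
4^1 ≡ 4 (mod 209)
4^2 ≡ 4^2 = 16 ≡ 16 (mod 209)
4^4 ≡ 16^2 = 256 ≡ 47 (mod 209)
4^8 ≡ 47^2 = 2209 ≡ 119 (mod 209)
13 = 8 + 4 + 1 in binary powers of 2.
So 4^13 ≡ 119 · 47 · 4 ≡ 9 (mod 209).
Squaring chain: 9 → 81 → 82 → 36; never reaches −1, so base 4 is a Miller–Rabin witness that 209 is composite.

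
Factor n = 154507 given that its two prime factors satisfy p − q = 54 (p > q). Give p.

421

Since p = q + 54, we have 154507 = q(q + 54), so q² + 54q − 154507 = 0.
Discriminant: 54² + 4·154507 = 2916 + 618028 = 620944; √620944 = 788.
q = (−54 + 788)/2 = 367, and p = q + 54 = 421.
Check: 367 · 421 = 154507.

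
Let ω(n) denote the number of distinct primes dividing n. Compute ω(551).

551 = 19 · 29
551 = 19 · 29, which has 2 distinct prime factors.

2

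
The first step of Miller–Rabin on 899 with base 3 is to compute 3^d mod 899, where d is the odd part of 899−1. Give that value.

899 − 1 = 898 = 2^1 · 449, so d = 449.
3^1 ≡ 3 (mod 899)
3^2 ≡ 3^2 = 9 ≡ 9 (mod 899)
3^4 ≡ 9^2 = 81 ≡ 81 (mod 899)
3^8 ≡ 81^2 = 6561 ≡ 268 (mod 899)
3^16 ≡ 268^2 = 71824 ≡ 803 (mod 899)
3^32 ≡ 803^2 = 644809 ≡ 226 (mod 899)
3^64 ≡ 226^2 = 51076 ≡ 732 (mod 899)
3^128 ≡ 732^2 = 535824 ≡ 20 (mod 899)
3^256 ≡ 20^2 = 400 ≡ 400 (mod 899)
449 = 256 + 128 + 64 + 1 in binary powers of 2.
So 3^449 ≡ 400 · 20 · 732 · 3 ≡ 641 (mod 899).
Squaring chain: 641; never reaches −1, so base 3 is a Miller–Rabin witness that 899 is composite.

641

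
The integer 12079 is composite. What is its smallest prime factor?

47

12079 is odd.
Digit sum 19, not divisible by 3.
Ends in 9: not divisible by 5.
7: 12079 = 7·1725 + 4
11: 12079 = 11·1098 + 1
13: 12079 = 13·929 + 2
17: 12079 = 17·710 + 9
19: 12079 = 19·635 + 14
23: 12079 = 23·525 + 4
29: 12079 = 29·416 + 15
31: 12079 = 31·389 + 20
37: 12079 = 37·326 + 17
41: 12079 = 41·294 + 25
43: 12079 = 43·280 + 39
47: 12079 = 47·257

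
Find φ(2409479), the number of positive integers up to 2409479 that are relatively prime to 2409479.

2354976

Factor: 2409479 = 103 · 149 · 157.
φ(2409479) = (103−1) · (149−1) · (157−1) = 102 · 148 · 156 = 2354976.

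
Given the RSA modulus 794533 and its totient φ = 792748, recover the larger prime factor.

φ(n) = (p−1)(q−1) = n − (p+q) + 1, so p + q = 794533 − 792748 + 1 = 1786.
p and q are the roots of t² − 1786t + 794533 = 0.
Discriminant: 1786² − 4·794533 = 3189796 − 3178132 = 11664; √11664 = 108.
q = (1786 − 108)/2 = 839, p = (1786 + 108)/2 = 947.
Check: 839 · 947 = 794533.

947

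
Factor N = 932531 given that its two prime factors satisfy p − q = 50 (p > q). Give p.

991

Since p = q + 50, we have 932531 = q(q + 50), so q² + 50q − 932531 = 0.
Discriminant: 50² + 4·932531 = 2500 + 3730124 = 3732624; √3732624 = 1932.
q = (−50 + 1932)/2 = 941, and p = q + 50 = 991.
Check: 941 · 991 = 932531.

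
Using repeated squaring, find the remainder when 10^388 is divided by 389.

1

10^1 ≡ 10 (mod 389)
10^2 ≡ 10^2 = 100 ≡ 100 (mod 389)
10^4 ≡ 100^2 = 10000 ≡ 275 (mod 389)
10^8 ≡ 275^2 = 75625 ≡ 159 (mod 389)
10^16 ≡ 159^2 = 25281 ≡ 385 (mod 389)
10^32 ≡ 385^2 = 148225 ≡ 16 (mod 389)
10^64 ≡ 16^2 = 256 ≡ 256 (mod 389)
10^128 ≡ 256^2 = 65536 ≡ 184 (mod 389)
10^256 ≡ 184^2 = 33856 ≡ 13 (mod 389)
388 = 256 + 128 + 4 in binary powers of 2.
So 10^388 ≡ 13 · 184 · 275 ≡ 1 (mod 389).
Since the result is 1, base 10 gives no evidence that 389 is composite.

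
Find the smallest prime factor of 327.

327 is odd.
Digit sum 12, divisible by 3.

3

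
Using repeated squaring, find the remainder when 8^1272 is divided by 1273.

8^1 ≡ 8 (mod 1273)
8^2 ≡ 8^2 = 64 ≡ 64 (mod 1273)
8^4 ≡ 64^2 = 4096 ≡ 277 (mod 1273)
8^8 ≡ 277^2 = 76729 ≡ 349 (mod 1273)
8^16 ≡ 349^2 = 121801 ≡ 866 (mod 1273)
8^32 ≡ 866^2 = 749956 ≡ 159 (mod 1273)
8^64 ≡ 159^2 = 25281 ≡ 1094 (mod 1273)
8^128 ≡ 1094^2 = 1196836 ≡ 216 (mod 1273)
8^256 ≡ 216^2 = 46656 ≡ 828 (mod 1273)
8^512 ≡ 828^2 = 685584 ≡ 710 (mod 1273)
8^1024 ≡ 710^2 = 504100 ≡ 1265 (mod 1273)
1272 = 1024 + 128 + 64 + 32 + 16 + 8 in binary powers of 2.
So 8^1272 ≡ 1265 · 216 · 1094 · 159 · 866 · 349 ≡ 685 (mod 1273).
Since 685 ≠ 1, base 8 is a Fermat witness: 1273 is composite.

685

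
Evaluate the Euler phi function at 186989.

Factor: 186989 = 11 · 89 · 191.
φ(186989) = (11−1) · (89−1) · (191−1) = 10 · 88 · 190 = 167200.

167200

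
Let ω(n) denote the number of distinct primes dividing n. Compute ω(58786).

58786 = 2 · 29393
29393 = 7 · 4199
4199 = 13 · 323
323 = 17 · 19
58786 = 2 · 7 · 13 · 17 · 19, which has 5 distinct prime factors.

5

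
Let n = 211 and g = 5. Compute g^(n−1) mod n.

5^1 ≡ 5 (mod 211)
5^2 ≡ 5^2 = 25 ≡ 25 (mod 211)
5^4 ≡ 25^2 = 625 ≡ 203 (mod 211)
5^8 ≡ 203^2 = 41209 ≡ 64 (mod 211)
5^16 ≡ 64^2 = 4096 ≡ 87 (mod 211)
5^32 ≡ 87^2 = 7569 ≡ 184 (mod 211)
5^64 ≡ 184^2 = 33856 ≡ 96 (mod 211)
5^128 ≡ 96^2 = 9216 ≡ 143 (mod 211)
210 = 128 + 64 + 16 + 2 in binary powers of 2.
So 5^210 ≡ 143 · 96 · 87 · 25 ≡ 1 (mod 211).
Since the result is 1, base 5 gives no evidence that 211 is composite.

1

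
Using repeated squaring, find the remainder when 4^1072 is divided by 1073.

4^1 ≡ 4 (mod 1073)
4^2 ≡ 4^2 = 16 ≡ 16 (mod 1073)
4^4 ≡ 16^2 = 256 ≡ 256 (mod 1073)
4^8 ≡ 256^2 = 65536 ≡ 83 (mod 1073)
4^16 ≡ 83^2 = 6889 ≡ 451 (mod 1073)
4^32 ≡ 451^2 = 203401 ≡ 604 (mod 1073)
4^64 ≡ 604^2 = 364816 ≡ 1069 (mod 1073)
4^128 ≡ 1069^2 = 1142761 ≡ 16 (mod 1073)
4^256 ≡ 16^2 = 256 ≡ 256 (mod 1073)
4^512 ≡ 256^2 = 65536 ≡ 83 (mod 1073)
4^1024 ≡ 83^2 = 6889 ≡ 451 (mod 1073)
1072 = 1024 + 32 + 16 in binary powers of 2.
So 4^1072 ≡ 451 · 604 · 451 ≡ 1069 (mod 1073).
Since 1069 ≠ 1, base 4 is a Fermat witness: 1073 is composite.

1069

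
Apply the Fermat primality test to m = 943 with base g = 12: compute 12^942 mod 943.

12^1 ≡ 12 (mod 943)
12^2 ≡ 12^2 = 144 ≡ 144 (mod 943)
12^4 ≡ 144^2 = 20736 ≡ 933 (mod 943)
12^8 ≡ 933^2 = 870489 ≡ 100 (mod 943)
12^16 ≡ 100^2 = 10000 ≡ 570 (mod 943)
12^32 ≡ 570^2 = 324900 ≡ 508 (mod 943)
12^64 ≡ 508^2 = 258064 ≡ 625 (mod 943)
12^128 ≡ 625^2 = 390625 ≡ 223 (mod 943)
12^256 ≡ 223^2 = 49729 ≡ 693 (mod 943)
12^512 ≡ 693^2 = 480249 ≡ 262 (mod 943)
942 = 512 + 256 + 128 + 32 + 8 + 4 + 2 in binary powers of 2.
So 12^942 ≡ 262 · 693 · 223 · 508 · 100 · 933 · 144 ≡ 430 (mod 943).
Since 430 ≠ 1, base 12 is a Fermat witness: 943 is composite.

430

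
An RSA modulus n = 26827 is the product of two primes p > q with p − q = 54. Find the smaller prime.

139

Since p = q + 54, we have 26827 = q(q + 54), so q² + 54q − 26827 = 0.
Discriminant: 54² + 4·26827 = 2916 + 107308 = 110224; √110224 = 332.
q = (−54 + 332)/2 = 139, and p = q + 54 = 193.
Check: 139 · 193 = 26827.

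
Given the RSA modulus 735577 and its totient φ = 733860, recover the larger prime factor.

907

φ(n) = (p−1)(q−1) = n − (p+q) + 1, so p + q = 735577 − 733860 + 1 = 1718.
p and q are the roots of t² − 1718t + 735577 = 0.
Discriminant: 1718² − 4·735577 = 2951524 − 2942308 = 9216; √9216 = 96.
q = (1718 − 96)/2 = 811, p = (1718 + 96)/2 = 907.
Check: 811 · 907 = 735577.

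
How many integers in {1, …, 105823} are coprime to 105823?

Factor: 105823 = 23 · 43 · 107.
φ(105823) = (23−1) · (43−1) · (107−1) = 22 · 42 · 106 = 97944.

97944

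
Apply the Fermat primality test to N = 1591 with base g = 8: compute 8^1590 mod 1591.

8^1 ≡ 8 (mod 1591)
8^2 ≡ 8^2 = 64 ≡ 64 (mod 1591)
8^4 ≡ 64^2 = 4096 ≡ 914 (mod 1591)
8^8 ≡ 914^2 = 835396 ≡ 121 (mod 1591)
8^16 ≡ 121^2 = 14641 ≡ 322 (mod 1591)
8^32 ≡ 322^2 = 103684 ≡ 269 (mod 1591)
8^64 ≡ 269^2 = 72361 ≡ 766 (mod 1591)
8^128 ≡ 766^2 = 586756 ≡ 1268 (mod 1591)
8^256 ≡ 1268^2 = 1607824 ≡ 914 (mod 1591)
8^512 ≡ 914^2 = 835396 ≡ 121 (mod 1591)
8^1024 ≡ 121^2 = 14641 ≡ 322 (mod 1591)
1590 = 1024 + 512 + 32 + 16 + 4 + 2 in binary powers of 2.
So 8^1590 ≡ 322 · 121 · 269 · 322 · 914 · 64 ≡ 1368 (mod 1591).
Since 1368 ≠ 1, base 8 is a Fermat witness: 1591 is composite.

1368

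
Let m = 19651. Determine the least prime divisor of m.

19651 is odd.
Digit sum 22, not divisible by 3.
Ends in 1: not divisible by 5.
7: 19651 = 7·2807 + 2
11: 19651 = 11·1786 + 5
13: 19651 = 13·1511 + 8
17: 19651 = 17·1155 + 16
19: 19651 = 19·1034 + 5
23: 19651 = 23·854 + 9
29: 19651 = 29·677 + 18
31: 19651 = 31·633 + 28
37: 19651 = 37·531 + 4
41: 19651 = 41·479 + 12
43: 19651 = 43·457

43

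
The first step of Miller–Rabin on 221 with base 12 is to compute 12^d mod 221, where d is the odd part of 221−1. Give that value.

194

221 − 1 = 220 = 2^2 · 55, so d = 55.
12^1 ≡ 12 (mod 221)
12^2 ≡ 12^2 = 144 ≡ 144 (mod 221)
12^4 ≡ 144^2 = 20736 ≡ 183 (mod 221)
12^8 ≡ 183^2 = 33489 ≡ 118 (mod 221)
12^16 ≡ 118^2 = 13924 ≡ 1 (mod 221)
12^32 ≡ 1^2 = 1 ≡ 1 (mod 221)
55 = 32 + 16 + 4 + 2 + 1 in binary powers of 2.
So 12^55 ≡ 1 · 1 · 183 · 144 · 12 ≡ 194 (mod 221).
Squaring chain: 194 → 66; never reaches −1, so base 12 is a Miller–Rabin witness that 221 is composite.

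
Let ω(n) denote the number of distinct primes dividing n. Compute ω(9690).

5

9690 = 2 · 4845
4845 = 3 · 1615
1615 = 5 · 323
323 = 17 · 19
9690 = 2 · 3 · 5 · 17 · 19, which has 5 distinct prime factors.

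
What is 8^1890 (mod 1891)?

1768

8^1 ≡ 8 (mod 1891)
8^2 ≡ 8^2 = 64 ≡ 64 (mod 1891)
8^4 ≡ 64^2 = 4096 ≡ 314 (mod 1891)
8^8 ≡ 314^2 = 98596 ≡ 264 (mod 1891)
8^16 ≡ 264^2 = 69696 ≡ 1620 (mod 1891)
8^32 ≡ 1620^2 = 2624400 ≡ 1583 (mod 1891)
8^64 ≡ 1583^2 = 2505889 ≡ 314 (mod 1891)
8^128 ≡ 314^2 = 98596 ≡ 264 (mod 1891)
8^256 ≡ 264^2 = 69696 ≡ 1620 (mod 1891)
8^512 ≡ 1620^2 = 2624400 ≡ 1583 (mod 1891)
8^1024 ≡ 1583^2 = 2505889 ≡ 314 (mod 1891)
1890 = 1024 + 512 + 256 + 64 + 32 + 2 in binary powers of 2.
So 8^1890 ≡ 314 · 1583 · 1620 · 314 · 1583 · 64 ≡ 1768 (mod 1891).
Since 1768 ≠ 1, base 8 is a Fermat witness: 1891 is composite.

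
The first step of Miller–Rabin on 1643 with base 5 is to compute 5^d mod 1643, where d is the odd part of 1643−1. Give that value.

273

1643 − 1 = 1642 = 2^1 · 821, so d = 821.
5^1 ≡ 5 (mod 1643)
5^2 ≡ 5^2 = 25 ≡ 25 (mod 1643)
5^4 ≡ 25^2 = 625 ≡ 625 (mod 1643)
5^8 ≡ 625^2 = 390625 ≡ 1234 (mod 1643)
5^16 ≡ 1234^2 = 1522756 ≡ 1338 (mod 1643)
5^32 ≡ 1338^2 = 1790244 ≡ 1017 (mod 1643)
5^64 ≡ 1017^2 = 1034289 ≡ 842 (mod 1643)
5^128 ≡ 842^2 = 708964 ≡ 831 (mod 1643)
5^256 ≡ 831^2 = 690561 ≡ 501 (mod 1643)
5^512 ≡ 501^2 = 251001 ≡ 1265 (mod 1643)
821 = 512 + 256 + 32 + 16 + 4 + 1 in binary powers of 2.
So 5^821 ≡ 1265 · 501 · 1017 · 1338 · 625 · 5 ≡ 273 (mod 1643).
Squaring chain: 273; never reaches −1, so base 5 is a Miller–Rabin witness that 1643 is composite.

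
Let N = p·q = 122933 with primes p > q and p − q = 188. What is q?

269

Since p = q + 188, we have 122933 = q(q + 188), so q² + 188q − 122933 = 0.
Discriminant: 188² + 4·122933 = 35344 + 491732 = 527076; √527076 = 726.
q = (−188 + 726)/2 = 269, and p = q + 188 = 457.
Check: 269 · 457 = 122933.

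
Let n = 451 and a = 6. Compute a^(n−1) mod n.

155

6^1 ≡ 6 (mod 451)
6^2 ≡ 6^2 = 36 ≡ 36 (mod 451)
6^4 ≡ 36^2 = 1296 ≡ 394 (mod 451)
6^8 ≡ 394^2 = 155236 ≡ 92 (mod 451)
6^16 ≡ 92^2 = 8464 ≡ 346 (mod 451)
6^32 ≡ 346^2 = 119716 ≡ 201 (mod 451)
6^64 ≡ 201^2 = 40401 ≡ 262 (mod 451)
6^128 ≡ 262^2 = 68644 ≡ 92 (mod 451)
6^256 ≡ 92^2 = 8464 ≡ 346 (mod 451)
450 = 256 + 128 + 64 + 2 in binary powers of 2.
So 6^450 ≡ 346 · 92 · 262 · 36 ≡ 155 (mod 451).
Since 155 ≠ 1, base 6 is a Fermat witness: 451 is composite.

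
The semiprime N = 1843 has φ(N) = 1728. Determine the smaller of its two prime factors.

φ(n) = (p−1)(q−1) = n − (p+q) + 1, so p + q = 1843 − 1728 + 1 = 116.
p and q are the roots of t² − 116t + 1843 = 0.
Discriminant: 116² − 4·1843 = 13456 − 7372 = 6084; √6084 = 78.
q = (116 − 78)/2 = 19, p = (116 + 78)/2 = 97.
Check: 19 · 97 = 1843.

19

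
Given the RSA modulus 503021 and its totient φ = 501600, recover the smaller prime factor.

φ(n) = (p−1)(q−1) = n − (p+q) + 1, so p + q = 503021 − 501600 + 1 = 1422.
p and q are the roots of t² − 1422t + 503021 = 0.
Discriminant: 1422² − 4·503021 = 2022084 − 2012084 = 10000; √10000 = 100.
q = (1422 − 100)/2 = 661, p = (1422 + 100)/2 = 761.
Check: 661 · 761 = 503021.

661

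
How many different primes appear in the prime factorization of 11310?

11310 = 2 · 5655
5655 = 3 · 1885
1885 = 5 · 377
377 = 13 · 29
11310 = 2 · 3 · 5 · 13 · 29, which has 5 distinct prime factors.

5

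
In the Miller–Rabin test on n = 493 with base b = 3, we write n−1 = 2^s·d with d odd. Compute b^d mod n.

160

493 − 1 = 492 = 2^2 · 123, so d = 123.
3^1 ≡ 3 (mod 493)
3^2 ≡ 3^2 = 9 ≡ 9 (mod 493)
3^4 ≡ 9^2 = 81 ≡ 81 (mod 493)
3^8 ≡ 81^2 = 6561 ≡ 152 (mod 493)
3^16 ≡ 152^2 = 23104 ≡ 426 (mod 493)
3^32 ≡ 426^2 = 181476 ≡ 52 (mod 493)
3^64 ≡ 52^2 = 2704 ≡ 239 (mod 493)
123 = 64 + 32 + 16 + 8 + 2 + 1 in binary powers of 2.
So 3^123 ≡ 239 · 52 · 426 · 152 · 9 · 3 ≡ 160 (mod 493).
Squaring chain: 160 → 457; never reaches −1, so base 3 is a Miller–Rabin witness that 493 is composite.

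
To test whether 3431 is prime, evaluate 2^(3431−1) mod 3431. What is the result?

2922

2^1 ≡ 2 (mod 3431)
2^2 ≡ 2^2 = 4 ≡ 4 (mod 3431)
2^4 ≡ 4^2 = 16 ≡ 16 (mod 3431)
2^8 ≡ 16^2 = 256 ≡ 256 (mod 3431)
2^16 ≡ 256^2 = 65536 ≡ 347 (mod 3431)
2^32 ≡ 347^2 = 120409 ≡ 324 (mod 3431)
2^64 ≡ 324^2 = 104976 ≡ 2046 (mod 3431)
2^128 ≡ 2046^2 = 4186116 ≡ 296 (mod 3431)
2^256 ≡ 296^2 = 87616 ≡ 1841 (mod 3431)
2^512 ≡ 1841^2 = 3389281 ≡ 2884 (mod 3431)
2^1024 ≡ 2884^2 = 8317456 ≡ 712 (mod 3431)
2^2048 ≡ 712^2 = 506944 ≡ 2587 (mod 3431)
3430 = 2048 + 1024 + 256 + 64 + 32 + 4 + 2 in binary powers of 2.
So 2^3430 ≡ 2587 · 712 · 1841 · 2046 · 324 · 16 · 4 ≡ 2922 (mod 3431).
Since 2922 ≠ 1, base 2 is a Fermat witness: 3431 is composite.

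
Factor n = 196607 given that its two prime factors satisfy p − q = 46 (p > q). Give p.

467

Since p = q + 46, we have 196607 = q(q + 46), so q² + 46q − 196607 = 0.
Discriminant: 46² + 4·196607 = 2116 + 786428 = 788544; √788544 = 888.
q = (−46 + 888)/2 = 421, and p = q + 46 = 467.
Check: 421 · 467 = 196607.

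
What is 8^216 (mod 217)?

8

8^1 ≡ 8 (mod 217)
8^2 ≡ 8^2 = 64 ≡ 64 (mod 217)
8^4 ≡ 64^2 = 4096 ≡ 190 (mod 217)
8^8 ≡ 190^2 = 36100 ≡ 78 (mod 217)
8^16 ≡ 78^2 = 6084 ≡ 8 (mod 217)
8^32 ≡ 8^2 = 64 ≡ 64 (mod 217)
8^64 ≡ 64^2 = 4096 ≡ 190 (mod 217)
8^128 ≡ 190^2 = 36100 ≡ 78 (mod 217)
216 = 128 + 64 + 16 + 8 in binary powers of 2.
So 8^216 ≡ 78 · 190 · 8 · 78 ≡ 8 (mod 217).
Since 8 ≠ 1, base 8 is a Fermat witness: 217 is composite.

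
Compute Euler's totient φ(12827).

12600

Factor: 12827 = 101 · 127.
φ(12827) = (101−1) · (127−1) = 100 · 126 = 12600.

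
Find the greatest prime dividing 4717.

4717 = 53 · 89
89 is prime.
So 4717 = 53 · 89; the largest prime factor is 89.

89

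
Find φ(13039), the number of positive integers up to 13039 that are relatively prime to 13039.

Factor: 13039 = 13 · 17 · 59.
φ(13039) = (13−1) · (17−1) · (59−1) = 12 · 16 · 58 = 11136.

11136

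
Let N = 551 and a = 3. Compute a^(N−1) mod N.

3^1 ≡ 3 (mod 551)
3^2 ≡ 3^2 = 9 ≡ 9 (mod 551)
3^4 ≡ 9^2 = 81 ≡ 81 (mod 551)
3^8 ≡ 81^2 = 6561 ≡ 500 (mod 551)
3^16 ≡ 500^2 = 250000 ≡ 397 (mod 551)
3^32 ≡ 397^2 = 157609 ≡ 23 (mod 551)
3^64 ≡ 23^2 = 529 ≡ 529 (mod 551)
3^128 ≡ 529^2 = 279841 ≡ 484 (mod 551)
3^256 ≡ 484^2 = 234256 ≡ 81 (mod 551)
3^512 ≡ 81^2 = 6561 ≡ 500 (mod 551)
550 = 512 + 32 + 4 + 2 in binary powers of 2.
So 3^550 ≡ 500 · 23 · 81 · 9 ≡ 35 (mod 551).
Since 35 ≠ 1, base 3 is a Fermat witness: 551 is composite.

35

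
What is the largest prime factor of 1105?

17

1105 = 5 · 221
221 = 13 · 17
17 is prime.
So 1105 = 5 · 13 · 17; the largest prime factor is 17.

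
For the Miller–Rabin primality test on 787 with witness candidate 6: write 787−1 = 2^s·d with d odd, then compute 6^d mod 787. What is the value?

1

787 − 1 = 786 = 2^1 · 393, so d = 393.
6^1 ≡ 6 (mod 787)
6^2 ≡ 6^2 = 36 ≡ 36 (mod 787)
6^4 ≡ 36^2 = 1296 ≡ 509 (mod 787)
6^8 ≡ 509^2 = 259081 ≡ 158 (mod 787)
6^16 ≡ 158^2 = 24964 ≡ 567 (mod 787)
6^32 ≡ 567^2 = 321489 ≡ 393 (mod 787)
6^64 ≡ 393^2 = 154449 ≡ 197 (mod 787)
6^128 ≡ 197^2 = 38809 ≡ 246 (mod 787)
6^256 ≡ 246^2 = 60516 ≡ 704 (mod 787)
393 = 256 + 128 + 8 + 1 in binary powers of 2.
So 6^393 ≡ 704 · 246 · 158 · 6 ≡ 1 (mod 787).
Since 6^d ≡ 1 (mod 787), base 6 does not prove 787 composite.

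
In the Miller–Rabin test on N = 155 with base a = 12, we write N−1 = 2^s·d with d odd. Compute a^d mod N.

155 − 1 = 154 = 2^1 · 77, so d = 77.
12^1 ≡ 12 (mod 155)
12^2 ≡ 12^2 = 144 ≡ 144 (mod 155)
12^4 ≡ 144^2 = 20736 ≡ 121 (mod 155)
12^8 ≡ 121^2 = 14641 ≡ 71 (mod 155)
12^16 ≡ 71^2 = 5041 ≡ 81 (mod 155)
12^32 ≡ 81^2 = 6561 ≡ 51 (mod 155)
12^64 ≡ 51^2 = 2601 ≡ 121 (mod 155)
77 = 64 + 8 + 4 + 1 in binary powers of 2.
So 12^77 ≡ 121 · 71 · 121 · 12 ≡ 42 (mod 155).
Squaring chain: 42; never reaches −1, so base 12 is a Miller–Rabin witness that 155 is composite.

42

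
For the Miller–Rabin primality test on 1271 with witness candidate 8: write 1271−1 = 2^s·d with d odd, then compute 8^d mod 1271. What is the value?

32

1271 − 1 = 1270 = 2^1 · 635, so d = 635.
8^1 ≡ 8 (mod 1271)
8^2 ≡ 8^2 = 64 ≡ 64 (mod 1271)
8^4 ≡ 64^2 = 4096 ≡ 283 (mod 1271)
8^8 ≡ 283^2 = 80089 ≡ 16 (mod 1271)
8^16 ≡ 16^2 = 256 ≡ 256 (mod 1271)
8^32 ≡ 256^2 = 65536 ≡ 715 (mod 1271)
8^64 ≡ 715^2 = 511225 ≡ 283 (mod 1271)
8^128 ≡ 283^2 = 80089 ≡ 16 (mod 1271)
8^256 ≡ 16^2 = 256 ≡ 256 (mod 1271)
8^512 ≡ 256^2 = 65536 ≡ 715 (mod 1271)
635 = 512 + 64 + 32 + 16 + 8 + 2 + 1 in binary powers of 2.
So 8^635 ≡ 715 · 283 · 715 · 256 · 16 · 64 · 8 ≡ 32 (mod 1271).
Squaring chain: 32; never reaches −1, so base 8 is a Miller–Rabin witness that 1271 is composite.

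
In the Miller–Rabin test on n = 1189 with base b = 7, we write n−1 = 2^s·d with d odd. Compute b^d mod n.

1189 − 1 = 1188 = 2^2 · 297, so d = 297.
7^1 ≡ 7 (mod 1189)
7^2 ≡ 7^2 = 49 ≡ 49 (mod 1189)
7^4 ≡ 49^2 = 2401 ≡ 23 (mod 1189)
7^8 ≡ 23^2 = 529 ≡ 529 (mod 1189)
7^16 ≡ 529^2 = 279841 ≡ 426 (mod 1189)
7^32 ≡ 426^2 = 181476 ≡ 748 (mod 1189)
7^64 ≡ 748^2 = 559504 ≡ 674 (mod 1189)
7^128 ≡ 674^2 = 454276 ≡ 78 (mod 1189)
7^256 ≡ 78^2 = 6084 ≡ 139 (mod 1189)
297 = 256 + 32 + 8 + 1 in binary powers of 2.
So 7^297 ≡ 139 · 748 · 529 · 7 ≡ 604 (mod 1189).
Squaring chain: 604 → 982; never reaches −1, so base 7 is a Miller–Rabin witness that 1189 is composite.

604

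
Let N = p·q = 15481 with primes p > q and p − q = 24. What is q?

Since p = q + 24, we have 15481 = q(q + 24), so q² + 24q − 15481 = 0.
Discriminant: 24² + 4·15481 = 576 + 61924 = 62500; √62500 = 250.
q = (−24 + 250)/2 = 113, and p = q + 24 = 137.
Check: 113 · 137 = 15481.

113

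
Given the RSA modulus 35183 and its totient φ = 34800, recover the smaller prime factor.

151

φ(n) = (p−1)(q−1) = n − (p+q) + 1, so p + q = 35183 − 34800 + 1 = 384.
p and q are the roots of t² − 384t + 35183 = 0.
Discriminant: 384² − 4·35183 = 147456 − 140732 = 6724; √6724 = 82.
q = (384 − 82)/2 = 151, p = (384 + 82)/2 = 233.
Check: 151 · 233 = 35183.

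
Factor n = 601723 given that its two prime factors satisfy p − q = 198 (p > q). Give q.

683

Since p = q + 198, we have 601723 = q(q + 198), so q² + 198q − 601723 = 0.
Discriminant: 198² + 4·601723 = 39204 + 2406892 = 2446096; √2446096 = 1564.
q = (−198 + 1564)/2 = 683, and p = q + 198 = 881.
Check: 683 · 881 = 601723.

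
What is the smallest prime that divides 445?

5

445 is odd.
Digit sum 13, not divisible by 3.
Ends in 5: divisible by 5.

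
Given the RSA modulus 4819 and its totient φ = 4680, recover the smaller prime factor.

61

φ(n) = (p−1)(q−1) = n − (p+q) + 1, so p + q = 4819 − 4680 + 1 = 140.
p and q are the roots of t² − 140t + 4819 = 0.
Discriminant: 140² − 4·4819 = 19600 − 19276 = 324; √324 = 18.
q = (140 − 18)/2 = 61, p = (140 + 18)/2 = 79.
Check: 61 · 79 = 4819.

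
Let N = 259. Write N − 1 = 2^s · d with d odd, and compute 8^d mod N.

259 − 1 = 258 = 2^1 · 129, so d = 129.
8^1 ≡ 8 (mod 259)
8^2 ≡ 8^2 = 64 ≡ 64 (mod 259)
8^4 ≡ 64^2 = 4096 ≡ 211 (mod 259)
8^8 ≡ 211^2 = 44521 ≡ 232 (mod 259)
8^16 ≡ 232^2 = 53824 ≡ 211 (mod 259)
8^32 ≡ 211^2 = 44521 ≡ 232 (mod 259)
8^64 ≡ 232^2 = 53824 ≡ 211 (mod 259)
8^128 ≡ 211^2 = 44521 ≡ 232 (mod 259)
129 = 128 + 1 in binary powers of 2.
So 8^129 ≡ 232 · 8 ≡ 43 (mod 259).
Squaring chain: 43; never reaches −1, so base 8 is a Miller–Rabin witness that 259 is composite.

43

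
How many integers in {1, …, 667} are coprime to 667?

616

Factor: 667 = 23 · 29.
φ(667) = (23−1) · (29−1) = 22 · 28 = 616.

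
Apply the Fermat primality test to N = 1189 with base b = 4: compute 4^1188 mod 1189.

223

4^1 ≡ 4 (mod 1189)
4^2 ≡ 4^2 = 16 ≡ 16 (mod 1189)
4^4 ≡ 16^2 = 256 ≡ 256 (mod 1189)
4^8 ≡ 256^2 = 65536 ≡ 141 (mod 1189)
4^16 ≡ 141^2 = 19881 ≡ 857 (mod 1189)
4^32 ≡ 857^2 = 734449 ≡ 836 (mod 1189)
4^64 ≡ 836^2 = 698896 ≡ 953 (mod 1189)
4^128 ≡ 953^2 = 908209 ≡ 1002 (mod 1189)
4^256 ≡ 1002^2 = 1004004 ≡ 488 (mod 1189)
4^512 ≡ 488^2 = 238144 ≡ 344 (mod 1189)
4^1024 ≡ 344^2 = 118336 ≡ 625 (mod 1189)
1188 = 1024 + 128 + 32 + 4 in binary powers of 2.
So 4^1188 ≡ 625 · 1002 · 836 · 256 ≡ 223 (mod 1189).
Since 223 ≠ 1, base 4 is a Fermat witness: 1189 is composite.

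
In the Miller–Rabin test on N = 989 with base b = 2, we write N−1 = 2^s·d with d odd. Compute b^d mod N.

469

989 − 1 = 988 = 2^2 · 247, so d = 247.
2^1 ≡ 2 (mod 989)
2^2 ≡ 2^2 = 4 ≡ 4 (mod 989)
2^4 ≡ 4^2 = 16 ≡ 16 (mod 989)
2^8 ≡ 16^2 = 256 ≡ 256 (mod 989)
2^16 ≡ 256^2 = 65536 ≡ 262 (mod 989)
2^32 ≡ 262^2 = 68644 ≡ 403 (mod 989)
2^64 ≡ 403^2 = 162409 ≡ 213 (mod 989)
2^128 ≡ 213^2 = 45369 ≡ 864 (mod 989)
247 = 128 + 64 + 32 + 16 + 4 + 2 + 1 in binary powers of 2.
So 2^247 ≡ 864 · 213 · 403 · 262 · 16 · 4 · 2 ≡ 469 (mod 989).
Squaring chain: 469 → 403; never reaches −1, so base 2 is a Miller–Rabin witness that 989 is composite.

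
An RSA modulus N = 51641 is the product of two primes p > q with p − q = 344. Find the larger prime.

457

Since p = q + 344, we have 51641 = q(q + 344), so q² + 344q − 51641 = 0.
Discriminant: 344² + 4·51641 = 118336 + 206564 = 324900; √324900 = 570.
q = (−344 + 570)/2 = 113, and p = q + 344 = 457.
Check: 113 · 457 = 51641.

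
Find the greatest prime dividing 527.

527 = 17 · 31
31 is prime.
So 527 = 17 · 31; the largest prime factor is 31.

31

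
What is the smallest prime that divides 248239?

248239 is odd.
Digit sum 28, not divisible by 3.
Ends in 9: not divisible by 5.
7: 248239 = 7·35462 + 5
11: 248239 = 11·22567 + 2
13: 248239 = 13·19095 + 4
17: 248239 = 17·14602 + 5
19: 248239 = 19·13065 + 4
23: 248239 = 23·10793

23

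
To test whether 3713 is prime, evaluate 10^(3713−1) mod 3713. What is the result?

10^1 ≡ 10 (mod 3713)
10^2 ≡ 10^2 = 100 ≡ 100 (mod 3713)
10^4 ≡ 100^2 = 10000 ≡ 2574 (mod 3713)
10^8 ≡ 2574^2 = 6625476 ≡ 1484 (mod 3713)
10^16 ≡ 1484^2 = 2202256 ≡ 447 (mod 3713)
10^32 ≡ 447^2 = 199809 ≡ 3020 (mod 3713)
10^64 ≡ 3020^2 = 9120400 ≡ 1272 (mod 3713)
10^128 ≡ 1272^2 = 1617984 ≡ 2829 (mod 3713)
10^256 ≡ 2829^2 = 8003241 ≡ 1726 (mod 3713)
10^512 ≡ 1726^2 = 2979076 ≡ 1250 (mod 3713)
10^1024 ≡ 1250^2 = 1562500 ≡ 3040 (mod 3713)
10^2048 ≡ 3040^2 = 9241600 ≡ 3656 (mod 3713)
3712 = 2048 + 1024 + 512 + 128 in binary powers of 2.
So 10^3712 ≡ 3656 · 3040 · 1250 · 2829 ≡ 2550 (mod 3713).
Since 2550 ≠ 1, base 10 is a Fermat witness: 3713 is composite.

2550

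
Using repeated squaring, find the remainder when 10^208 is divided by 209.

199

10^1 ≡ 10 (mod 209)
10^2 ≡ 10^2 = 100 ≡ 100 (mod 209)
10^4 ≡ 100^2 = 10000 ≡ 177 (mod 209)
10^8 ≡ 177^2 = 31329 ≡ 188 (mod 209)
10^16 ≡ 188^2 = 35344 ≡ 23 (mod 209)
10^32 ≡ 23^2 = 529 ≡ 111 (mod 209)
10^64 ≡ 111^2 = 12321 ≡ 199 (mod 209)
10^128 ≡ 199^2 = 39601 ≡ 100 (mod 209)
208 = 128 + 64 + 16 in binary powers of 2.
So 10^208 ≡ 100 · 199 · 23 ≡ 199 (mod 209).
Since 199 ≠ 1, base 10 is a Fermat witness: 209 is composite.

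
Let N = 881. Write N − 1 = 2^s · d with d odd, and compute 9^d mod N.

881 − 1 = 880 = 2^4 · 55, so d = 55.
9^1 ≡ 9 (mod 881)
9^2 ≡ 9^2 = 81 ≡ 81 (mod 881)
9^4 ≡ 81^2 = 6561 ≡ 394 (mod 881)
9^8 ≡ 394^2 = 155236 ≡ 180 (mod 881)
9^16 ≡ 180^2 = 32400 ≡ 684 (mod 881)
9^32 ≡ 684^2 = 467856 ≡ 45 (mod 881)
55 = 32 + 16 + 4 + 2 + 1 in binary powers of 2.
So 9^55 ≡ 45 · 684 · 394 · 81 · 9 ≡ 662 (mod 881).
Squaring chain: 662 → 387 → 880 → 1; reaches −1, so base 9 does not prove 881 composite.

662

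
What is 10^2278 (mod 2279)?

10^1 ≡ 10 (mod 2279)
10^2 ≡ 10^2 = 100 ≡ 100 (mod 2279)
10^4 ≡ 100^2 = 10000 ≡ 884 (mod 2279)
10^8 ≡ 884^2 = 781456 ≡ 2038 (mod 2279)
10^16 ≡ 2038^2 = 4153444 ≡ 1106 (mod 2279)
10^32 ≡ 1106^2 = 1223236 ≡ 1692 (mod 2279)
10^64 ≡ 1692^2 = 2862864 ≡ 440 (mod 2279)
10^128 ≡ 440^2 = 193600 ≡ 2164 (mod 2279)
10^256 ≡ 2164^2 = 4682896 ≡ 1830 (mod 2279)
10^512 ≡ 1830^2 = 3348900 ≡ 1049 (mod 2279)
10^1024 ≡ 1049^2 = 1100401 ≡ 1923 (mod 2279)
10^2048 ≡ 1923^2 = 3697929 ≡ 1391 (mod 2279)
2278 = 2048 + 128 + 64 + 32 + 4 + 2 in binary powers of 2.
So 10^2278 ≡ 1391 · 2164 · 440 · 1692 · 884 · 100 ≡ 152 (mod 2279).
Since 152 ≠ 1, base 10 is a Fermat witness: 2279 is composite.

152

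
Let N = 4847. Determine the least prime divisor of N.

37

4847 is odd.
Digit sum 23, not divisible by 3.
Ends in 7: not divisible by 5.
7: 4847 = 7·692 + 3
11: 4847 = 11·440 + 7
13: 4847 = 13·372 + 11
17: 4847 = 17·285 + 2
19: 4847 = 19·255 + 2
23: 4847 = 23·210 + 17
29: 4847 = 29·167 + 4
31: 4847 = 31·156 + 11
37: 4847 = 37·131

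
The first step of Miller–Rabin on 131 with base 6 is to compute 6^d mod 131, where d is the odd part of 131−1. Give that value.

130

131 − 1 = 130 = 2^1 · 65, so d = 65.
6^1 ≡ 6 (mod 131)
6^2 ≡ 6^2 = 36 ≡ 36 (mod 131)
6^4 ≡ 36^2 = 1296 ≡ 117 (mod 131)
6^8 ≡ 117^2 = 13689 ≡ 65 (mod 131)
6^16 ≡ 65^2 = 4225 ≡ 33 (mod 131)
6^32 ≡ 33^2 = 1089 ≡ 41 (mod 131)
6^64 ≡ 41^2 = 1681 ≡ 109 (mod 131)
65 = 64 + 1 in binary powers of 2.
So 6^65 ≡ 109 · 6 ≡ 130 (mod 131).
Since 6^d ≡ 130 (mod 131), base 6 does not prove 131 composite.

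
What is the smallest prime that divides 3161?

29

3161 is odd.
Digit sum 11, not divisible by 3.
Ends in 1: not divisible by 5.
7: 3161 = 7·451 + 4
11: 3161 = 11·287 + 4
13: 3161 = 13·243 + 2
17: 3161 = 17·185 + 16
19: 3161 = 19·166 + 7
23: 3161 = 23·137 + 10
29: 3161 = 29·109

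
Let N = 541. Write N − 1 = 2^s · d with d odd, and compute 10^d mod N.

52

541 − 1 = 540 = 2^2 · 135, so d = 135.
10^1 ≡ 10 (mod 541)
10^2 ≡ 10^2 = 100 ≡ 100 (mod 541)
10^4 ≡ 100^2 = 10000 ≡ 262 (mod 541)
10^8 ≡ 262^2 = 68644 ≡ 478 (mod 541)
10^16 ≡ 478^2 = 228484 ≡ 182 (mod 541)
10^32 ≡ 182^2 = 33124 ≡ 123 (mod 541)
10^64 ≡ 123^2 = 15129 ≡ 522 (mod 541)
10^128 ≡ 522^2 = 272484 ≡ 361 (mod 541)
135 = 128 + 4 + 2 + 1 in binary powers of 2.
So 10^135 ≡ 361 · 262 · 100 · 10 ≡ 52 (mod 541).
Squaring chain: 52 → 540; reaches −1, so base 10 does not prove 541 composite.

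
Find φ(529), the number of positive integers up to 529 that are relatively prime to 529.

506

Factor: 529 = 23^2.
φ(529) = 23^1·(23−1) = 506.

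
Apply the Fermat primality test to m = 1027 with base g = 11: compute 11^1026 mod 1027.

38

11^1 ≡ 11 (mod 1027)
11^2 ≡ 11^2 = 121 ≡ 121 (mod 1027)
11^4 ≡ 121^2 = 14641 ≡ 263 (mod 1027)
11^8 ≡ 263^2 = 69169 ≡ 360 (mod 1027)
11^16 ≡ 360^2 = 129600 ≡ 198 (mod 1027)
11^32 ≡ 198^2 = 39204 ≡ 178 (mod 1027)
11^64 ≡ 178^2 = 31684 ≡ 874 (mod 1027)
11^128 ≡ 874^2 = 763876 ≡ 815 (mod 1027)
11^256 ≡ 815^2 = 664225 ≡ 783 (mod 1027)
11^512 ≡ 783^2 = 613089 ≡ 997 (mod 1027)
11^1024 ≡ 997^2 = 994009 ≡ 900 (mod 1027)
1026 = 1024 + 2 in binary powers of 2.
So 11^1026 ≡ 900 · 121 ≡ 38 (mod 1027).
Since 38 ≠ 1, base 11 is a Fermat witness: 1027 is composite.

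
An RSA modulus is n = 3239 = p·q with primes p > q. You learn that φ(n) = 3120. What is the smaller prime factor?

φ(n) = (p−1)(q−1) = n − (p+q) + 1, so p + q = 3239 − 3120 + 1 = 120.
p and q are the roots of t² − 120t + 3239 = 0.
Discriminant: 120² − 4·3239 = 14400 − 12956 = 1444; √1444 = 38.
q = (120 − 38)/2 = 41, p = (120 + 38)/2 = 79.
Check: 41 · 79 = 3239.

41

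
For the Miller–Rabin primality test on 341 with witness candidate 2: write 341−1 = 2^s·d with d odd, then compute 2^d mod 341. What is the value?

32

341 − 1 = 340 = 2^2 · 85, so d = 85.
2^1 ≡ 2 (mod 341)
2^2 ≡ 2^2 = 4 ≡ 4 (mod 341)
2^4 ≡ 4^2 = 16 ≡ 16 (mod 341)
2^8 ≡ 16^2 = 256 ≡ 256 (mod 341)
2^16 ≡ 256^2 = 65536 ≡ 64 (mod 341)
2^32 ≡ 64^2 = 4096 ≡ 4 (mod 341)
2^64 ≡ 4^2 = 16 ≡ 16 (mod 341)
85 = 64 + 16 + 4 + 1 in binary powers of 2.
So 2^85 ≡ 16 · 64 · 16 · 2 ≡ 32 (mod 341).
Squaring chain: 32 → 1; never reaches −1, so base 2 is a Miller–Rabin witness that 341 is composite.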